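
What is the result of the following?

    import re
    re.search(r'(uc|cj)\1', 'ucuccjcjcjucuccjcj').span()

(0, 4)

The backreference `\1` re-matches whatever the first group consumed, character for character.
`re.search` tries every starting position until one works.
The match spans [0:4] → 'ucuc'.
Captured: group 1 = 'uc'.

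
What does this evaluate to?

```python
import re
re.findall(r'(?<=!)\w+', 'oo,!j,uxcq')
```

The lookaround is zero-width — it requires the adjacent text to match without consuming it, so the asserted text isn't part of the match.
Since nothing is captured, `findall` lists the 1 matched substring directly.

['j']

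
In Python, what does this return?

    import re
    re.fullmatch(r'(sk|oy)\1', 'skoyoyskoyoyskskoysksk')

A backreference is literal: `\1` must see the identical characters the first group matched.
For `fullmatch`, every character of the input must be accounted for by the pattern.
Here the string isn't matched end-to-end, so the call returns None.

None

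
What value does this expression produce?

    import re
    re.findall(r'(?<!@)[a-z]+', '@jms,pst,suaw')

['ms', 'pst', 'suaw']

`(?!…)`/`(?<!…)` only lets a position through if the neighbouring text does NOT match; no characters are consumed.
With no groups in the pattern, `findall` gives back each whole match — 3 here.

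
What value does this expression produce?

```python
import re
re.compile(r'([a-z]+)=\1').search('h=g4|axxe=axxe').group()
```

'axxe=axxe'

The backreference `\1` re-matches whatever the first group consumed, character for character.
Unlike `match`, `search` isn't anchored — it looks for the pattern anywhere in the string.
The match spans [5:14] → 'axxe=axxe'.
Captured: group 1 = 'axxe'.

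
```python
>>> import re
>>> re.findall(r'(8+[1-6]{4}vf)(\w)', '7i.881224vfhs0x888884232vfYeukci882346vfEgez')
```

[('881224vf', 'h'), ('888884232vf', 'Y'), ('882346vf', 'E')]

With 2 capturing groups, `findall` returns a 2-tuple per match.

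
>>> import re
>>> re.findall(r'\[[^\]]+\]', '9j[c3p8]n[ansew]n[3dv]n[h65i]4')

['[c3p8]', '[ansew]', '[3dv]', '[h65i]']

With no groups in the pattern, `findall` gives back each whole match — 4 here.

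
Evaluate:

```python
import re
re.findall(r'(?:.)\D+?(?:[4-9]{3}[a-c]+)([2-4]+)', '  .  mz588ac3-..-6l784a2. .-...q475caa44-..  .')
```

['3', '2', '44']

The pattern matches any character (non-capturing group); then one or more of a non-digit (lazy); then exactly 3 of a character in [4-9], then one or more of a character in [a-c] (non-capturing group); then one or more of a character in [2-4] (captured).
Walking the string: at [0:13] match '  .  mz588ac3', group 1 = '3'; at [17:24] match '6l784a2', group 1 = '2'; at [24:40] match '. .-...q475caa44', group 1 = '44'.
Because there's exactly one group, `findall` drops the full match and keeps group 1 from each hit.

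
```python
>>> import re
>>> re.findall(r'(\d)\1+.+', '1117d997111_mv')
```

The backreference `\1` re-matches whatever the first group consumed, character for character.
One capturing group, so `findall` returns just the captured substring from the one match — 1 in all.

['1']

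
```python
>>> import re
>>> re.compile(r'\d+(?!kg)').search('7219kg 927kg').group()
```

`(?!…)`/`(?<!…)` only lets a position through if the neighbouring text does NOT match; no characters are consumed.
The match spans [0:3] → '721'.

'721'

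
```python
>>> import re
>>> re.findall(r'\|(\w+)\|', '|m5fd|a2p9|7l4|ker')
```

['m5fd', '7l4']

Matches: at [0:6] match '|m5fd|', group 1 = 'm5fd'; at [10:15] match '|7l4|', group 1 = '7l4'.
One capturing group, so `findall` returns just the captured substring from each match — 2 in all.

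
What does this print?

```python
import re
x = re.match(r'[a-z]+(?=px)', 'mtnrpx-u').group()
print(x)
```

mtnr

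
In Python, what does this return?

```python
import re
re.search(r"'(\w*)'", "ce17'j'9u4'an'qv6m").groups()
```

('j',)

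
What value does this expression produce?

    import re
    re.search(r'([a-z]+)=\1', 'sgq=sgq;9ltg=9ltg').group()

'sgq=sgq'

The backreference `\1` re-matches whatever the first group consumed, character for character.
The match spans [0:7] → 'sgq=sgq'.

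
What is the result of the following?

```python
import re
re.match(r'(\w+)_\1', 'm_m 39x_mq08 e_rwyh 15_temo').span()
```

(0, 3)

After group 1 captures some text, `\1` only succeeds where that same text appears again.
`match` is anchored at position 0; if the pattern doesn't fit there, it returns None.
The match spans [0:3] → 'm_m'.
Captured: group 1 = 'm'.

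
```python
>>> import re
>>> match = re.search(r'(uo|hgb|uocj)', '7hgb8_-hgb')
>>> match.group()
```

Unlike `match`, `search` isn't anchored — it looks for the pattern anywhere in the string.
The match spans [1:4] → 'hgb'.
Captured: group 1 = 'hgb'.

'hgb'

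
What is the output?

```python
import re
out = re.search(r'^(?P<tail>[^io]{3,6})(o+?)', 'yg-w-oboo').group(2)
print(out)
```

o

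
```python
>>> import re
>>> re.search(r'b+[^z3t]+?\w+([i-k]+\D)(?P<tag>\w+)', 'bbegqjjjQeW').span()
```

(0, 11)

The pattern matches one or more of the literal 'b', then one or more of any character except [z3t] (lazy), then one or more of a word character; then one or more of a character in [i-k], then a non-digit (captured); then one or more of a word character (captured as 'tag').
`re.search` tries every starting position until one works.
The match spans [0:11] → 'bbegqjjjQeW'.
Captured: group 1 = 'jQ', group 2 = 'eW'.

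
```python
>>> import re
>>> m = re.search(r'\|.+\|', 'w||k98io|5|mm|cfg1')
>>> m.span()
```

The match spans [1:14] → '||k98io|5|mm|'.

(1, 14)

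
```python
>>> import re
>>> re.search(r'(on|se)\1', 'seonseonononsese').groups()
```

The match spans [6:10] → 'onon'.
Captured: group 1 = 'on'.

('on',)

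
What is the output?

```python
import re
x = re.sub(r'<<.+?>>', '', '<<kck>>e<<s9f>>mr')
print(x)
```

emr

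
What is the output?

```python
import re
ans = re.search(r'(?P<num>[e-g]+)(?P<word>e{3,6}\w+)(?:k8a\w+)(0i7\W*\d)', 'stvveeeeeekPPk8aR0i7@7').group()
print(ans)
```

Pattern: one or more of a character in [e-g] (captured as 'num'); then 3 to 6 of the literal 'e', then one or more of a word character (captured as 'word'); then the literal 'k8a', then one or more of a word character (non-capturing group); then the literal '0i7', then zero or more of a non-word character, then a digit (captured).
`re.search` tries every starting position until one works.
The match spans [4:22] → 'eeeeeekPPk8aR0i7@7'.
Captured: group 1 = 'eee', group 2 = 'eeekPP', group 3 = '0i7@7'.

eeeeeekPPk8aR0i7@7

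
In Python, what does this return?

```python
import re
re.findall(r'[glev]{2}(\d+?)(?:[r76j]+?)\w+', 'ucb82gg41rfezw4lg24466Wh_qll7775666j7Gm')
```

This matches exactly 2 of one of [glev]; then one or more of a digit (lazy) (captured); then one or more of one of [r76j] (lazy) (non-capturing group); then one or more of a word character.
Scanning left to right: at [5:39] match 'gg41rfezw4lg24466Wh_qll7775666j7Gm', group 1 = '41'.
`findall` collects group 1 from the one match (1 total).

['41']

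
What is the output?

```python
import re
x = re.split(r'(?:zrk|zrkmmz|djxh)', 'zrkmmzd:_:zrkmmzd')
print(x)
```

The regex engine tests alternatives in the order written; an earlier branch that matches wins even if a later one would match more.
The string is cut at each match, leaving 3 pieces.

['', 'mmzd:_:', 'mmzd']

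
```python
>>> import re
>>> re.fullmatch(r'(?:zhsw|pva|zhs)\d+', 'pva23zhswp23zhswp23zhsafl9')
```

`re.fullmatch` is like wrapping the pattern in `^…$` (in single-line mode).
Here the string isn't matched end-to-end, so the call returns None.

None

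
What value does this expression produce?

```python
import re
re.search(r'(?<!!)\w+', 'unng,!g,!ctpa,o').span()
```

The negative lookaround is zero-width — it rules out positions where the adjacent text would match, without consuming anything.
Unlike `match`, `search` isn't anchored — it looks for the pattern anywhere in the string.
The match spans [0:4] → 'unng'.

(0, 4)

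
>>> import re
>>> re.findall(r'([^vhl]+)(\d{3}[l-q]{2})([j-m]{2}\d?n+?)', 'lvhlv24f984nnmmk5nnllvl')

[]

Pattern: one or more of any character except [vhl] (captured); then exactly 3 of a digit, then exactly 2 of a character in [l-q] (captured); then exactly 2 of a character in [j-m], then optionally a digit, then one or more of the literal 'n' (lazy) (captured).
`findall` packs the 3 group values into a tuple for every match.
Nothing in the string satisfies the pattern, so the list is empty.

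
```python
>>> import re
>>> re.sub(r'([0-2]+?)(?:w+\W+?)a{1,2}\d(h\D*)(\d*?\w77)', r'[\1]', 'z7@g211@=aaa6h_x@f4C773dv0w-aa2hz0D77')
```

'z7@g211@=aaa6h_x@f4C773dv[0]'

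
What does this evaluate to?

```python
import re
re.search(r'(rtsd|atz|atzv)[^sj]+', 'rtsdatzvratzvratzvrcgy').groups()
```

The match spans [0:22] → 'rtsdatzvratzvratzvrcgy'.
Captured: group 1 = 'rtsd'.

('rtsd',)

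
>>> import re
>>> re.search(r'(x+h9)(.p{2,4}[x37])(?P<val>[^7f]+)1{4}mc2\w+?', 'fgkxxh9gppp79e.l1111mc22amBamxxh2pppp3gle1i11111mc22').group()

The match spans [3:52] → 'xxh9gppp79e.l1111mc22amBamxxh2pppp3gle1i11111mc22'.

'xxh9gppp79e.l1111mc22amBamxxh2pppp3gle1i11111mc22'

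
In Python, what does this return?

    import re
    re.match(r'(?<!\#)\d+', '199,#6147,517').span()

`re.match` only tries the pattern at the start of the string.
The match spans [0:3] → '199'.

(0, 3)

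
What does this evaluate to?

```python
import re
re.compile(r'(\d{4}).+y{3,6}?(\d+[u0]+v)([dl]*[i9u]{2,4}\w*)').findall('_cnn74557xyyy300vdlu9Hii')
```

[('7455', '300v', 'dlu9Hii')]

Pattern: exactly 4 of a digit (captured); then one or more of any character, then 3 to 6 of the literal 'y' (lazy); then one or more of a digit, then one or more of one of [u0], then a literal 'v' (captured); then zero or more of one of [dl], then 2 to 4 of one of [i9u], then zero or more of a word character (captured).
Matches: at [4:24] match '74557xyyy300vdlu9Hii', groups = ('7455', '300v', 'dlu9Hii').
`findall` packs the 3 group values into a tuple for every match.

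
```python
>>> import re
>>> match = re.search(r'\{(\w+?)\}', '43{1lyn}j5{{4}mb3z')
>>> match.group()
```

The match spans [2:8] → '{1lyn}'.

'{1lyn}'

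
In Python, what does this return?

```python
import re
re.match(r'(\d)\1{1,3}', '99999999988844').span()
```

The backreference `\1` re-matches whatever the first group consumed, character for character.
With `match`, the pattern is implicitly anchored at the beginning.
The match spans [0:4] → '9999'.
Captured: group 1 = '9'.

(0, 4)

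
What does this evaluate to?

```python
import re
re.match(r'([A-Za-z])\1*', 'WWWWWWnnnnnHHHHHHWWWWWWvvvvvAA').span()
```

(0, 6)

A backreference is literal: `\1` must see the identical characters the first group matched.
With `match`, the pattern is implicitly anchored at the beginning.
The match spans [0:6] → 'WWWWWW'.
Captured: group 1 = 'W'.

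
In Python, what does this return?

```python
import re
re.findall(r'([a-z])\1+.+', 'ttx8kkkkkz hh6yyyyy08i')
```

After group 1 captures some text, `\1` only succeeds where that same text appears again.
With a single group, `findall` returns only what that group captured — 1 item.

['t']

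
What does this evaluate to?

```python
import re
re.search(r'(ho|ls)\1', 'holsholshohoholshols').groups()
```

After group 1 captures some text, `\1` only succeeds where that same text appears again.
Unlike `match`, `search` isn't anchored — it looks for the pattern anywhere in the string.
The match spans [8:12] → 'hoho'.
Captured: group 1 = 'ho'.

('ho',)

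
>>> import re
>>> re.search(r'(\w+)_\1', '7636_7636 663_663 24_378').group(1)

'7636'

A backreference is literal: `\1` must see the identical characters the first group matched.
`search` walks the string left to right and returns the first match it finds.
The match spans [0:9] → '7636_7636'.
Captured: group 1 = '7636'.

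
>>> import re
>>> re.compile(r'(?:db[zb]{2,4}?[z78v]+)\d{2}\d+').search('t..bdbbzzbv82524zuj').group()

'dbbzzbv82524'

Pattern: the literal 'db', then 2 to 4 of one of [zb] (lazy), then one or more of one of [z78v] (non-capturing group); then exactly 2 of a digit; then one or more of a digit.
`search` walks the string left to right and returns the first match it finds.
The match spans [4:16] → 'dbbzzbv82524'.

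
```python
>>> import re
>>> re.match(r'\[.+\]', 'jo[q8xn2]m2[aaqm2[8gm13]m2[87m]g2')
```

None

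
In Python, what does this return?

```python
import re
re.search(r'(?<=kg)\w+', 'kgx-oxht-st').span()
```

Lookahead/lookbehind check context without consuming it, so the matched span excludes the asserted characters.
The match spans [2:3] → 'x'.

(2, 3)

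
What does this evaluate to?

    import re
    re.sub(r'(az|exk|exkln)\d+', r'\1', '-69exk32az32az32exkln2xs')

'-69exkazazexklnxs'

The replacement refers to a captured group, so each match is rewritten using its own captured text.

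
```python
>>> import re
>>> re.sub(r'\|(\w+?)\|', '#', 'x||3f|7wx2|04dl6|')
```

'x|#7wx2#'

Matches: at [2:6] → '|3f|'; at [10:17] → '|04dl6|'.
`sub` substitutes '#' at each match site.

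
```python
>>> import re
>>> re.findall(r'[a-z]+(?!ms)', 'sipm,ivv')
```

['sipm', 'ivv']

A negative assertion filters positions out without eating any characters.
No capturing groups, so `findall` returns the 2 full match strings.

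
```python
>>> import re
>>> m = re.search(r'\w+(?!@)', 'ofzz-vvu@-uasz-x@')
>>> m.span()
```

(0, 4)

`(?!…)`/`(?<!…)` only lets a position through if the neighbouring text does NOT match; no characters are consumed.
The match spans [0:4] → 'ofzz'.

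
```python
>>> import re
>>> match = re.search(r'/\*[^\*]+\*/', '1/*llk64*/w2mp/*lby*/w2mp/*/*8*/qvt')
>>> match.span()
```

`re.search` scans for the first position where the pattern succeeds.
The match spans [1:10] → '/*llk64*/'.

(1, 10)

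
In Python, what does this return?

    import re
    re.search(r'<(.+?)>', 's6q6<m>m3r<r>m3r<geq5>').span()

`re.search` tries every starting position until one works.
The match spans [4:7] → '<m>'.
Captured: group 1 = 'm'.

(4, 7)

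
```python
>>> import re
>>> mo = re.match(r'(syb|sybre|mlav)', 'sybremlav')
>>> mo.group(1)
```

'syb'

The match spans [0:3] → 'syb'.
Captured: group 1 = 'syb'.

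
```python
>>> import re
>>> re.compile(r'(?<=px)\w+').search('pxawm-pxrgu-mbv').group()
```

'awm'

Because the assertion is zero-width, the text it checks is not consumed and won't appear in the result.
The match spans [2:5] → 'awm'.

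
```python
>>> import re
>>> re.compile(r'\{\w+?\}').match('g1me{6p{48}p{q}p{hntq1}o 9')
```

None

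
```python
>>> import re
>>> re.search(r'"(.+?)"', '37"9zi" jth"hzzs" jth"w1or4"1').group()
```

'"9zi"'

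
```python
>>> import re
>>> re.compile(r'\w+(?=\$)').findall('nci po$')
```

['po']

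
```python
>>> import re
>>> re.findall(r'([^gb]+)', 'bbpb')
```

['p']

Pattern: one or more of any character except [gb] (captured).
Scanning left to right: at [2:3] match 'p', group 1 = 'p'.
With a single group, `findall` returns only what that group captured — 1 item.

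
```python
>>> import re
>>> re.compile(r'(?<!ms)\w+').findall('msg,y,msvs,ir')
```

The negative lookahead/lookbehind blocks any match where the forbidden context is present.
Matches: at [0:3] → 'msg'; at [4:5] → 'y'; at [6:10] → 'msvs'; at [11:13] → 'ir'.
With no groups in the pattern, `findall` gives back each whole match — 4 here.

['msg', 'y', 'msvs', 'ir']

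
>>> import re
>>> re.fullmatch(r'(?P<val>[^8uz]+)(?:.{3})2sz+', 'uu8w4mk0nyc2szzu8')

None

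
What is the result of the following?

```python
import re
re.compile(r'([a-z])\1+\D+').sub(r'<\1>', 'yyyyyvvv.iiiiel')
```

A backreference is literal: `\1` must see the identical characters the first group matched.
Matches: at [0:15] → 'yyyyyvvv.iiiiel'.
`\1` in the replacement pulls in group 1's text for each match.

'<y>'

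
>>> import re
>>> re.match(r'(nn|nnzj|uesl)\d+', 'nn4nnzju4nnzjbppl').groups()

('nn',)

The match spans [0:3] → 'nn4'.
Captured: group 1 = 'nn'.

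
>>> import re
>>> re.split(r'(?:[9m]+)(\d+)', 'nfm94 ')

['nf', '4', ' ']

With a capturing group present, the delimiter's captured portion is kept in the result list.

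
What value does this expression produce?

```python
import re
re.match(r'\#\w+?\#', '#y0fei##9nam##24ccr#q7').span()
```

`re.match` only tries the pattern at the start of the string.
The match spans [0:7] → '#y0fei#'.

(0, 7)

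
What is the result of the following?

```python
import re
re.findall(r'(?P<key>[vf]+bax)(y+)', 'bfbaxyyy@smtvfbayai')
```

[('fbax', 'yyy')]

The pattern matches one or more of one of [vf], then the literal 'bax' (captured as 'key'); then one or more of a literal 'y' (captured).
Matches: at [1:8] match 'fbaxyyy', groups = ('fbax', 'yyy').
`findall` packs the 2 group values into a tuple for every match.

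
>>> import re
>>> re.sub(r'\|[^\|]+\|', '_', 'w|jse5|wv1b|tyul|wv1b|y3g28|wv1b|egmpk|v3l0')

'w_wv1b_wv1b_wv1b_v3l0'

Matches: at [1:7] → '|jse5|'; at [11:17] → '|tyul|'; at [21:28] → '|y3g28|'; at [32:39] → '|egmpk|'.
`sub` substitutes '_' at each match site.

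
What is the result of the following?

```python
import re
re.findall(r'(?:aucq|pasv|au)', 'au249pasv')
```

['au', 'pasv']

`findall` yields the raw match text (2 of them) because the pattern has no groups.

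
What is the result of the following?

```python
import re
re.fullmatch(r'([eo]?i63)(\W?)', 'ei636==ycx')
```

The pattern matches optionally one of [eo], then the literal 'i63' (captured); then optionally a non-word character (captured).
For `fullmatch`, every character of the input must be accounted for by the pattern.
Here the pattern can't cover the whole string, so the call returns None.

None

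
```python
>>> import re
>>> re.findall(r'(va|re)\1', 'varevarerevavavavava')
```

['re', 'va', 'va']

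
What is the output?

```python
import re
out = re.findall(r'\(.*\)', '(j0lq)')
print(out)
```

Walking the string: at [0:6] → '(j0lq)'.
With no groups in the pattern, `findall` gives back each whole match — 1 here.

['(j0lq)']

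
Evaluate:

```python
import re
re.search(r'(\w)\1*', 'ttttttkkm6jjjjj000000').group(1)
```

't'

The match spans [0:6] → 'tttttt'.
Captured: group 1 = 't'.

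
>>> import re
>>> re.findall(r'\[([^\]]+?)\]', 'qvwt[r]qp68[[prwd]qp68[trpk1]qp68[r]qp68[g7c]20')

['r', '[prwd', 'trpk1', 'r', 'g7c']

Matches: at [4:7] match '[r]', group 1 = 'r'; at [11:18] match '[[prwd]', group 1 = '[prwd'; at [22:29] match '[trpk1]', group 1 = 'trpk1'; at [33:36] match '[r]', group 1 = 'r'; at [40:45] match '[g7c]', group 1 = 'g7c'.
Because there's exactly one group, `findall` drops the full match and keeps group 1 from each hit.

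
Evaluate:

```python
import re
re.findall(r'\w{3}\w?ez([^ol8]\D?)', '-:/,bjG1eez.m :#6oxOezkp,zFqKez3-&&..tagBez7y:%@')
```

['.m', 'kp', '3-', '7y']

This matches exactly 3 of a word character, then optionally a word character, then the literal 'ez'; then any character except [ol8], then optionally a non-digit (captured).
Walking the string: at [5:13] match 'jG1eez.m', group 1 = '.m'; at [16:24] match '6oxOezkp', group 1 = 'kp'; at [25:33] match 'zFqKez3-', group 1 = '3-'; at [37:45] match 'tagBez7y', group 1 = '7y'.
One capturing group, so `findall` returns just the captured substring from each match — 4 in all.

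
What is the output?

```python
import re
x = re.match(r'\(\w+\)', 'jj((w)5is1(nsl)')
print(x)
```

None

`re.match` won't scan ahead — the pattern has to work from the very first character.
Here the pattern fails at index 0, so the call returns None.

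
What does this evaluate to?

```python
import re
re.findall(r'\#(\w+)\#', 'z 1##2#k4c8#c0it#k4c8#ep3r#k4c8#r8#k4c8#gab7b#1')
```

['2', 'c0it', 'ep3r', 'r8', 'gab7b']

Walking the string: at [4:7] match '#2#', group 1 = '2'; at [11:17] match '#c0it#', group 1 = 'c0it'; at [21:27] match '#ep3r#', group 1 = 'ep3r'; at [31:35] match '#r8#', group 1 = 'r8'; at [39:46] match '#gab7b#', group 1 = 'gab7b'.
One capturing group, so `findall` returns just the captured substring from each match — 5 in all.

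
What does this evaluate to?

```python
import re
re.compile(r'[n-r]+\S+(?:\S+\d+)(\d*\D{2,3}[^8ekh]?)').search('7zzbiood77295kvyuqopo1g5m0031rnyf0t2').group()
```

The pattern matches one or more of a character in [n-r]; then one or more of a non-whitespace character; then one or more of a non-whitespace character, then one or more of a digit (non-capturing group); then zero or more of a digit, then 2 to 3 of a non-digit, then optionally any character except [8ekh] (captured).
`search` walks the string left to right and returns the first match it finds.
The match spans [5:33] → 'ood77295kvyuqopo1g5m0031rnyf'.
Captured: group 1 = 'rnyf'.

'ood77295kvyuqopo1g5m0031rnyf'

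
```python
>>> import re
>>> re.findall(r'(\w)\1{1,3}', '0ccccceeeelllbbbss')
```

`\1` is not a pattern — it's the concrete string captured by group 1, re-applied verbatim.
Matches: at [1:5] match 'cccc', group 1 = 'c'; at [6:10] match 'eeee', group 1 = 'e'; at [10:13] match 'lll', group 1 = 'l'; at [13:16] match 'bbb', group 1 = 'b'; at [16:18] match 'ss', group 1 = 's'.
`findall` collects group 1 from each match (5 total).

['c', 'e', 'l', 'b', 's']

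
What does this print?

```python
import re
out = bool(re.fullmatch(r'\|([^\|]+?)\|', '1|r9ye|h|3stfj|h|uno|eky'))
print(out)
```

False

`fullmatch` succeeds only if the pattern covers the string from start to end.
Here the string isn't matched end-to-end, so the call returns None, and `bool(None)` is False.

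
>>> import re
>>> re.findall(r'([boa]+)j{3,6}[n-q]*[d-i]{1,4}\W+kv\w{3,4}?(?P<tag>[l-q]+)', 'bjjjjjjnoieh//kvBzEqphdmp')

This matches one or more of one of [boa] (captured); then 3 to 6 of the literal 'j', then zero or more of a character in [n-q]; then 1 to 4 of a character in [d-i], then one or more of a non-word character; then the literal 'kv', then 3 to 4 of a word character (lazy); then one or more of a character in [l-q] (captured as 'tag').
Scanning left to right: at [0:21] match 'bjjjjjjnoieh//kvBzEqp', groups = ('b', 'qp').
`findall` packs the 2 group values into a tuple for every match.

[('b', 'qp')]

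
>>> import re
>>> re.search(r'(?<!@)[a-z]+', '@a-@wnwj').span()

The negative lookahead/lookbehind blocks any match where the forbidden context is present.
`re.search` scans for the first position where the pattern succeeds.
The match spans [5:8] → 'nwj'.

(5, 8)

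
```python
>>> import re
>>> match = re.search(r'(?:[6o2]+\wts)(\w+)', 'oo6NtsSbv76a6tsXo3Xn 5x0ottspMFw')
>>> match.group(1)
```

'Sbv76a6tsXo3Xn'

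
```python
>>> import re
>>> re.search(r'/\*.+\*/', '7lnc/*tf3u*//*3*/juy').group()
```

`re.search` tries every starting position until one works.
The match spans [4:17] → '/*tf3u*//*3*/'.

'/*tf3u*//*3*/'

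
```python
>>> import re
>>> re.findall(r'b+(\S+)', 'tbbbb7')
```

['7']

Because there's exactly one group, `findall` drops the full match and keeps group 1 from the one hit.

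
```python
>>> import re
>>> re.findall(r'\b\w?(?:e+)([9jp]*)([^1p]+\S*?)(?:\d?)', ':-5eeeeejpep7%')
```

[('jp', 'e')]

This matches a word boundary (`\b`, zero-width); then optionally a word character; then one or more of a literal 'e' (non-capturing group); then zero or more of one of [9jp] (captured); then one or more of any character except [1p], then zero or more of a non-whitespace character (lazy) (captured); then optionally a digit (non-capturing group).
With the lazy modifier that quantifier settles for the fewest repetitions that let the rest of the pattern succeed (the atoms after it are unaffected and can still be greedy).
Matches: at [2:11] match '5eeeeejpe', groups = ('jp', 'e').
`findall` packs the 2 group values into a tuple for every match.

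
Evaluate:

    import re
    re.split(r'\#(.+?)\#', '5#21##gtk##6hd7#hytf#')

['5', '21', '', 'gtk', '', '6hd7', 'hytf#']

A non-greedy quantifier consumes as few characters as it can — just enough that the remainder of the pattern still matches from where it stops; whatever follows it matches normally.
Matches to split on: at [1:5] → '#21#'; at [5:10] → '#gtk#'; at [10:16] → '#6hd7#'.
`re.split` interleaves the captured-group text with the surrounding fragments.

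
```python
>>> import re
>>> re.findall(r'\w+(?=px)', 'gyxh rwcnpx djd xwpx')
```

['rwcn', 'xw']

The positive lookaround only admits positions where the adjacent text matches; those characters stay outside the span.
Matches: at [5:9] → 'rwcn'; at [16:18] → 'xw'.
Since nothing is captured, `findall` lists the 2 matched substrings directly.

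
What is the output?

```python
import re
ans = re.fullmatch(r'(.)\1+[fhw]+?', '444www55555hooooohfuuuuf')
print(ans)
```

None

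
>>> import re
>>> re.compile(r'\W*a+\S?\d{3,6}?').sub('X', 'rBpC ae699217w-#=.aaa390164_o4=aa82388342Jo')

This matches zero or more of a non-word character, then one or more of the literal 'a'; then optionally a non-whitespace character, then 3 to 6 of a digit (lazy).
Because the quantifier is non-greedy, it stops expanding at the earliest point where the rest of the pattern can succeed.
Matches: at [4:10] → ' ae699'; at [14:25] → '-#=.aaa3901'; at [30:37] → '=aa8238'.
`sub` substitutes 'X' at each match site.

'rBpCX217wX64_o4X8342Jo'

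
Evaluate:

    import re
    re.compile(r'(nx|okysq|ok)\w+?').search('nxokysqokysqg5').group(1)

'nx'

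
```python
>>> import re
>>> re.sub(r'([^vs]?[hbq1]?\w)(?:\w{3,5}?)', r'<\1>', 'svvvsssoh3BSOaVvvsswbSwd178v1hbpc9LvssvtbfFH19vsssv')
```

'<s><s><h3><aV><s><wd><v><pc><s><bf><9v>v'

Pattern: optionally any character except [vs], then optionally one of [hbq1], then a word character (captured); then 3 to 5 of a word character (lazy) (non-capturing group).
The replacement refers to a captured group, so each match is rewritten using its own captured text.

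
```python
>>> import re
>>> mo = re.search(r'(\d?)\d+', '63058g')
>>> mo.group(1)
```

'6'

This matches optionally a digit (captured); then one or more of a digit.
`re.search` tries every starting position until one works.
The match spans [0:5] → '63058'.
Captured: group 1 = '6'.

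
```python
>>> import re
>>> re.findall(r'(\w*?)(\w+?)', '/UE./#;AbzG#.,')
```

[('', 'U'), ('', 'E'), ('', 'A'), ('', 'b'), ('', 'z'), ('', 'G')]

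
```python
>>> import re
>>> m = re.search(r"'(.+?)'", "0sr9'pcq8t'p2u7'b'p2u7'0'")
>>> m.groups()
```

Because the quantifier is non-greedy, it stops expanding at the earliest point where the rest of the pattern can succeed.
`re.search` scans for the first position where the pattern succeeds.
The match spans [4:11] → "'pcq8t'".
Captured: group 1 = 'pcq8t'.

('pcq8t',)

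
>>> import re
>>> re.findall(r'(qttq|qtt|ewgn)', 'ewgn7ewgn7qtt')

Matches: at [0:4] match 'ewgn', group 1 = 'ewgn'; at [5:9] match 'ewgn', group 1 = 'ewgn'; at [10:13] match 'qtt', group 1 = 'qtt'.
`findall` collects group 1 from each match (3 total).

['ewgn', 'ewgn', 'qtt']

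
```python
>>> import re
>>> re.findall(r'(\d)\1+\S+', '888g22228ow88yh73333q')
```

['8']

`\1` is not a pattern — it's the concrete string captured by group 1, re-applied verbatim.
`findall` collects group 1 from the one match (1 total).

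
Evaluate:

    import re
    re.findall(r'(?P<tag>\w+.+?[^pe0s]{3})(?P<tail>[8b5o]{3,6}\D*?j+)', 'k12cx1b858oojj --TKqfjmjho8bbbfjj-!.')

[('k12cx1b858oojj --TKqfjmjh', 'o8bbbfjj')]

This matches one or more of a word character, then one or more of any character (lazy), then exactly 3 of any character except [pe0s] (captured as 'tag'); then 3 to 6 of one of [8b5o], then zero or more of a non-digit (lazy), then one or more of a literal 'j' (captured as 'tail').
Walking the string: at [0:33] match 'k12cx1b858oojj --TKqfjmjho8bbbfjj', groups = ('k12cx1b858oojj --TKqfjmjh', 'o8bbbfjj').
With 2 capturing groups, `findall` returns a 2-tuple per match.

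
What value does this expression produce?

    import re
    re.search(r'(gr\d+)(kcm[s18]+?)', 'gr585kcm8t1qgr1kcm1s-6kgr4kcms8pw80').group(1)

'gr585'

This matches the literal 'gr', then one or more of a digit (captured); then the literal 'kcm', then one or more of one of [s18] (lazy) (captured).
Unlike `match`, `search` isn't anchored — it looks for the pattern anywhere in the string.
The match spans [0:9] → 'gr585kcm8'.
Captured: group 1 = 'gr585', group 2 = 'kcm8'.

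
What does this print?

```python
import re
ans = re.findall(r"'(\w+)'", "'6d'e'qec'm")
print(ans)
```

Walking the string: at [0:4] match "'6d'", group 1 = '6d'; at [5:10] match "'qec'", group 1 = 'qec'.
One capturing group, so `findall` returns just the captured substring from each match — 2 in all.

['6d', 'qec']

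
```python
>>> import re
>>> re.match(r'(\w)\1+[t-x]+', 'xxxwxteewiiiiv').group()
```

'xxxwxt'

`\1` has to match the exact text group 1 already captured.
`re.match` only tries the pattern at the start of the string.
The match spans [0:6] → 'xxxwxt'.
Captured: group 1 = 'x'.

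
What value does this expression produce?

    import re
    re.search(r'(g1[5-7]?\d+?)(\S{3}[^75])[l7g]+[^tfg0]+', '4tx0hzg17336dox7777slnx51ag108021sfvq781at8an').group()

'g17336dox7777slnx51a'

The pattern matches the literal 'g1', then optionally a character in [5-7], then one or more of a digit (lazy) (captured); then exactly 3 of a non-whitespace character, then any character except [75] (captured); then one or more of one of [l7g]; then one or more of any character except [tfg0].
Unlike `match`, `search` isn't anchored — it looks for the pattern anywhere in the string.
The match spans [6:26] → 'g17336dox7777slnx51a'.
Captured: group 1 = 'g1733', group 2 = '6dox'.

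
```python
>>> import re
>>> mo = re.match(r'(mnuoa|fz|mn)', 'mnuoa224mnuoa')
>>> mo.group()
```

'mnuoa'

`|` is ordered: at each position the engine commits to the first alternative that works.
With `match`, the pattern is implicitly anchored at the beginning.
The match spans [0:5] → 'mnuoa'.
Captured: group 1 = 'mnuoa'.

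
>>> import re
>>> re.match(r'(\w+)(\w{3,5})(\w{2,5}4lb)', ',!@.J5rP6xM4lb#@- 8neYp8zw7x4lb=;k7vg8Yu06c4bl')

The pattern matches one or more of a word character (captured); then 3 to 5 of a word character (captured); then 2 to 5 of a word character, then the literal '4lb' (captured).
With `match`, the pattern is implicitly anchored at the beginning.
Here position 0 doesn't satisfy it, so the call returns None.

None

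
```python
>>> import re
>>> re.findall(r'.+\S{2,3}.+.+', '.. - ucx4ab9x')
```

This matches one or more of any character; then 2 to 3 of a non-whitespace character; then one or more of any character, then one or more of any character.
Matches: at [0:13] → '.. - ucx4ab9x'.
`findall` yields the raw match text (1 of them) because the pattern has no groups.

['.. - ucx4ab9x']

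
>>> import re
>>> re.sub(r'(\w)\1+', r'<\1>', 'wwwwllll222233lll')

'<w><l><2><3><l>'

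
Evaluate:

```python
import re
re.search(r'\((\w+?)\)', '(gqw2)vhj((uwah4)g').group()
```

The match spans [0:6] → '(gqw2)'.

'(gqw2)'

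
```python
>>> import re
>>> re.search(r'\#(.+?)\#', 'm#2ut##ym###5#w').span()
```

The `?` after the quantifier makes it lazy — it takes as little as possible before letting the rest of the pattern try.
`search` walks the string left to right and returns the first match it finds.
The match spans [1:6] → '#2ut#'.
Captured: group 1 = '2ut'.

(1, 6)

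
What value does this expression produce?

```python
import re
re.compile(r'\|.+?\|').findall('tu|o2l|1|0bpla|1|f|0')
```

['|o2l|', '|0bpla|', '|f|']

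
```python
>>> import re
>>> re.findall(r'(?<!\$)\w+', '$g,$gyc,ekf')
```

['yc', 'ekf']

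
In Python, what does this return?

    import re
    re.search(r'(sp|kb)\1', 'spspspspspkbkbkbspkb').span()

`\1` is not a pattern — it's the concrete string captured by group 1, re-applied verbatim.
Unlike `match`, `search` isn't anchored — it looks for the pattern anywhere in the string.
The match spans [0:4] → 'spsp'.
Captured: group 1 = 'sp'.

(0, 4)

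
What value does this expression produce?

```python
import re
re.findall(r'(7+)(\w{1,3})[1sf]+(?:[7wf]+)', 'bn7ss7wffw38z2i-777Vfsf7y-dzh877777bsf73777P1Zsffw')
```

Pattern: one or more of a literal '7' (captured); then 1 to 3 of a word character (captured); then one or more of one of [1sf]; then one or more of one of [7wf] (non-capturing group).
Matches: at [2:10] match '7ss7wffw', groups = ('7', 's'); at [16:24] match '777Vfsf7', groups = ('777', 'Vfs'); at [30:39] match '77777bsf7', groups = ('77777', 'bs'); at [40:50] match '777P1Zsffw', groups = ('777', 'P1Z').
`findall` packs the 2 group values into a tuple for every match.

[('7', 's'), ('777', 'Vfs'), ('77777', 'bs'), ('777', 'P1Z')]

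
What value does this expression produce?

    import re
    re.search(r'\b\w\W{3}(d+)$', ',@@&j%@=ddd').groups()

The pattern matches a word boundary (`\b`, zero-width); then a word character, then exactly 3 of a non-word character; then one or more of a literal 'd' (captured); then anchored at the end.
`re.search` tries every starting position until one works.
The match spans [4:11] → 'j%@=ddd'.
Captured: group 1 = 'ddd'.

('ddd',)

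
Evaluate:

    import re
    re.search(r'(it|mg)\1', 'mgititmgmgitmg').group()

'itit'

After group 1 captures some text, `\1` only succeeds where that same text appears again.
`search` walks the string left to right and returns the first match it finds.
The match spans [2:6] → 'itit'.
Captured: group 1 = 'it'.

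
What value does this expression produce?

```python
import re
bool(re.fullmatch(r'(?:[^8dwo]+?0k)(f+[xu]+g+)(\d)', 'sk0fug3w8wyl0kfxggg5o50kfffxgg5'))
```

`re.fullmatch` requires the pattern to consume the entire string.
Here the pattern can't cover the whole string, so the call returns None, and `bool(None)` is False.

False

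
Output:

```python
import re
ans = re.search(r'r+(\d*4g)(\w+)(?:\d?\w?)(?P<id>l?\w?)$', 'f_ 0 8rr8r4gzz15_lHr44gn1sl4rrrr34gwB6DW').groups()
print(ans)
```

('4g', 'zz15_lHr44gn1sl4rrrr34gwB6DW', '')

Pattern: one or more of a literal 'r'; then zero or more of a digit, then the literal '4g' (captured); then one or more of a word character (captured); then optionally a digit, then optionally a word character (non-capturing group); then optionally the literal 'l', then optionally a word character (captured as 'id'); then anchored at the end.
Unlike `match`, `search` isn't anchored — it looks for the pattern anywhere in the string.
The match spans [9:40] → 'r4gzz15_lHr44gn1sl4rrrr34gwB6DW'.
Captured: group 1 = '4g', group 2 = 'zz15_lHr44gn1sl4rrrr34gwB6DW', group 3 = ''.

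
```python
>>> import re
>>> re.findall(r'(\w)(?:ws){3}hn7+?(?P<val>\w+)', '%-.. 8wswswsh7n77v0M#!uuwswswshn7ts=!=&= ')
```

[('u', 'ts')]

Pattern: a word character (captured); then the literal 'ws' repeated 3 times, then the literal 'hn', then one or more of the literal '7' (lazy); then one or more of a word character (captured as 'val').
Scanning left to right: at [23:35] match 'uwswswshn7ts', groups = ('u', 'ts').
2 groups means the one result is a tuple of 2 captured strings — 1 here.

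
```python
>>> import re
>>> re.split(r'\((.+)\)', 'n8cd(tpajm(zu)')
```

['n8cd', 'tpajm(zu', '']

Matches to split on: at [4:14] → '(tpajm(zu)'.
With a capturing group present, the delimiter's captured portion is kept in the result list.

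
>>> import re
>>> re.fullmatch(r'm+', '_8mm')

The pattern matches one or more of a literal 'm'.
`re.fullmatch` is like wrapping the pattern in `^…$` (in single-line mode).
Here the string isn't matched end-to-end, so the call returns None.

None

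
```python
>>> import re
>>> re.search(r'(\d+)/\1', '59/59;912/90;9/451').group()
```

The backreference `\1` re-matches whatever the first group consumed, character for character.
`search` walks the string left to right and returns the first match it finds.
The match spans [0:5] → '59/59'.
Captured: group 1 = '59'.

'59/59'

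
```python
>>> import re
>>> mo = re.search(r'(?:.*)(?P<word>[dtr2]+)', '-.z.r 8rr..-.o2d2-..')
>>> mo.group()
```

'-.z.r 8rr..-.o2d2'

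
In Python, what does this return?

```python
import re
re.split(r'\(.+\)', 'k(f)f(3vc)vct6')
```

['k', 'vct6']

The string is cut at each match, leaving 2 pieces.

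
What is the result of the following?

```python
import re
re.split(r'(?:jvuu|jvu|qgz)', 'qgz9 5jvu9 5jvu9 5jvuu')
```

`|` is ordered: at each position the engine commits to the first alternative that works.
Matches to split on: at [0:3] → 'qgz'; at [6:9] → 'jvu'; at [12:15] → 'jvu'; at [18:22] → 'jvuu'.
Each match becomes a cut point; 5 segments remain.

['', '9 5', '9 5', '9 5', '']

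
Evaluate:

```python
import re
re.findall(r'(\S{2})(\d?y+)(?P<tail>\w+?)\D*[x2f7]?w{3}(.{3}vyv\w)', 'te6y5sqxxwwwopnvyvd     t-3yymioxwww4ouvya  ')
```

With 4 capturing groups, `findall` returns a 4-tuple per match.

[('te', '6y', '5', 'opnvyvd')]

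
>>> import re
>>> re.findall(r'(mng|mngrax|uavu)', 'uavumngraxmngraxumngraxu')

Alternation isn't longest-match — the leftmost alternative that fits at this position is chosen.
Walking the string: at [0:4] match 'uavu', group 1 = 'uavu'; at [4:7] match 'mng', group 1 = 'mng'; at [10:13] match 'mng', group 1 = 'mng'; at [17:20] match 'mng', group 1 = 'mng'.
Because there's exactly one group, `findall` drops the full match and keeps group 1 from each hit.

['uavu', 'mng', 'mng', 'mng']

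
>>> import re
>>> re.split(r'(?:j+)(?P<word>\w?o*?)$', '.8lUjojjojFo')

The pattern matches one or more of a literal 'j' (non-capturing group); then optionally a word character, then zero or more of a literal 'o' (lazy) (captured as 'word'); then anchored at the end.
Matches to split on: at [9:12] → 'jFo'.
`re.split` interleaves the captured-group text with the surrounding fragments.

['.8lUjojjo', 'Fo', '']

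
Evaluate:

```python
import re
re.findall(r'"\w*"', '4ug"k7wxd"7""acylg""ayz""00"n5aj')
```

['"k7wxd"', '""', '""', '""']

Since nothing is captured, `findall` lists the 4 matched substrings directly.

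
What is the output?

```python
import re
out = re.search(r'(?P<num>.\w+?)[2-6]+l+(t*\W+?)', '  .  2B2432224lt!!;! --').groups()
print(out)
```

The match spans [4:17] → ' 2B2432224lt!'.
Captured: group 1 = ' 2B', group 2 = 't!'.

(' 2B', 't!')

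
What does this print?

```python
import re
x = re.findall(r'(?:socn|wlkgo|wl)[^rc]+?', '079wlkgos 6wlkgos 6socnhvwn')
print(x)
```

The regex engine tests alternatives in the order written; an earlier branch that matches wins even if a later one would match more.
With no groups in the pattern, `findall` gives back each whole match — 3 here.

['wlkgos', 'wlkgos', 'socnh']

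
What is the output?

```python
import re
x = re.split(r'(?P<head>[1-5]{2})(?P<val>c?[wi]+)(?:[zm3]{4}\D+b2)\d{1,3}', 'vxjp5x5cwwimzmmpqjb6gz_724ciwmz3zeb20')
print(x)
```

Pattern: exactly 2 of a character in [1-5] (captured as 'head'); then optionally the literal 'c', then one or more of one of [wi] (captured as 'val'); then exactly 4 of one of [zm3], then one or more of a non-digit, then the literal 'b2' (non-capturing group); then 1 to 3 of a digit.
Matches to split on: at [24:37] → '24ciwmz3zeb20'.
Because the pattern has a capturing group, `split` also inserts each captured text between the pieces.

['vxjp5x5cwwimzmmpqjb6gz_7', '24', 'ciw', '']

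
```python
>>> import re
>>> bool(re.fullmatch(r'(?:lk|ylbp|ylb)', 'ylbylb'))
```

False

`re.fullmatch` requires the pattern to consume the entire string.
Here the string isn't matched end-to-end, so the call returns None, and `bool(None)` is False.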